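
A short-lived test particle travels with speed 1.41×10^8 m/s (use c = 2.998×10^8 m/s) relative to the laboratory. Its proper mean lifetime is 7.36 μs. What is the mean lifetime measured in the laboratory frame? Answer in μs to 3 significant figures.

β = v/c = 1.41×10^8 / 2.998×10^8 = 0.47031
γ = 1/√(1 − 0.47031²) = 1.1331
Time dilation: Δt = γτ₀ = 1.1331 × 7.36 μs = 8.34 μs

Δt ≈ 8.34 μs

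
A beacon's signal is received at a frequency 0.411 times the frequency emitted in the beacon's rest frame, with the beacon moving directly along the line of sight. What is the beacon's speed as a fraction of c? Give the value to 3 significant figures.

f_obs/f_src = √((1−β)/(1+β)) = 0.411  ⇒  (1−β)/(1+β) = 0.16892
β = |1 − D²|/(1 + D²) = |1 − 0.16892|/(1 + 0.16892) = 0.711

β ≈ 0.711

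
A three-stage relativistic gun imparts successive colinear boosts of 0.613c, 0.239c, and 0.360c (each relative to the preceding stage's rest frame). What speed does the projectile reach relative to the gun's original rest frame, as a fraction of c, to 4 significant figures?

Compose boost 2: (0.239 + 0.613)/(1 + 0.239×0.613) = 0.8520/1.14651 = 0.743127
Compose boost 3: (0.360 + 0.743127)/(1 + 0.360×0.743127) = 1.10313/1.26753 = 0.8703

u ≈ 0.8703c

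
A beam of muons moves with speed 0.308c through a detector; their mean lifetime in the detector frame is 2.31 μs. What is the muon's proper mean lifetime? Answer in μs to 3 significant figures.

τ₀ ≈ 2.20 μs

γ = 1/√(1 − 0.308²) = 1.0511
Proper time: τ₀ = Δt/γ = 2.31/1.0511 = 2.20 μs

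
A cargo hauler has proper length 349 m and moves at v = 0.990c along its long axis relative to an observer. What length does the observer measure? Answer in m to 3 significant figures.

L ≈ 49.2 m

γ = 1/√(1 − 0.990²) = 7.0888
Length contraction: L = L₀/γ = 349/7.0888 = 49.2 m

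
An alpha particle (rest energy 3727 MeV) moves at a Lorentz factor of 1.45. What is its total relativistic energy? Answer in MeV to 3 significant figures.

γ = 1.45 (given)
E = γm₀c² = 1.45 × 3727 MeV = 5400 MeV

E ≈ 5400 MeV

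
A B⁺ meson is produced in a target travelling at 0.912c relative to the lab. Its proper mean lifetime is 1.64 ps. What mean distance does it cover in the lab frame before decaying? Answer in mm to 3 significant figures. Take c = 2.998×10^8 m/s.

γ = 1/√(1 − 0.912²) = 2.4379
Dilated lifetime: Δt = γτ₀ = 2.4379 × 1.64 ps = 3.9981 ps
d = vΔt = 0.912c × 3.9981 ps = 2.7342×10^8 m/s × 3.9981×10^-12 s = 1.09 mm

d ≈ 1.09 mm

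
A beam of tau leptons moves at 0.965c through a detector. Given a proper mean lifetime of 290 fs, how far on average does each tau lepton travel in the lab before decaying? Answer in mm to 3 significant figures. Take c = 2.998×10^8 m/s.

d ≈ 0.320 mm

γ = 1/√(1 − 0.965²) = 3.8132
Dilated lifetime: Δt = γτ₀ = 3.8132 × 290 fs = 1105.8 fs
d = vΔt = 0.965c × 1105.8 fs = 2.8931×10^8 m/s × 1.1058×10^-12 s = 0.320 mm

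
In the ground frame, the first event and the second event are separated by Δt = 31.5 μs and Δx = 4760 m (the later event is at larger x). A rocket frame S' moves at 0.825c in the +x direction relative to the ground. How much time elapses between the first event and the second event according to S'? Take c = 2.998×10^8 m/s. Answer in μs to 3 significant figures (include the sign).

γ = 1/√(1 − 0.825²) = 1.7695
Δt' = γ(Δt − vΔx/c²) = 1.7695 × (31.5 μs − 0.825×4760 m / (2.998×10^8 m/s))
= 1.7695 × (18.401 μs) = 32.6 μs

Δt' ≈ 32.6 μs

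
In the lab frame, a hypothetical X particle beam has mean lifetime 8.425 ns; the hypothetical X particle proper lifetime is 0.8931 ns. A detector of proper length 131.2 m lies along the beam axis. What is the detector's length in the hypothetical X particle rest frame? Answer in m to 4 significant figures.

L ≈ 13.91 m

Time dilation ⇒ γ = Δt/τ₀ = 8.425/0.8931 = 9.43343
Length contraction: L = L₀/γ = 131.2/9.43343 = 13.91 m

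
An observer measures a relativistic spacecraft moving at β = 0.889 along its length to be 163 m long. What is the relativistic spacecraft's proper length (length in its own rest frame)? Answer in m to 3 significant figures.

γ = 1/√(1 − 0.889²) = 2.1838
L₀ = γL = 2.1838 × 163 = 356 m

L₀ ≈ 356 m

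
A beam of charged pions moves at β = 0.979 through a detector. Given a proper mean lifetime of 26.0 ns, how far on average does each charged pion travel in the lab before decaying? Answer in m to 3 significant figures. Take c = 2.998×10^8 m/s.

d ≈ 37.4 m

γ = 1/√(1 − 0.979²) = 4.9053
Dilated lifetime: Δt = γτ₀ = 4.9053 × 26.0 ns = 127.54 ns
d = vΔt = 0.979c × 127.54 ns = 2.9350×10^8 m/s × 1.2754×10^-7 s = 37.4 m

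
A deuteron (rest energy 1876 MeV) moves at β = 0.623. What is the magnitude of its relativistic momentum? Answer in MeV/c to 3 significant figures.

γ = 1/√(1 − 0.623²) = 1.2784
p = γβm₀c = 1.2784 × 0.623 × 1876 MeV/c = 1490 MeV/c

p ≈ 1490 MeV/c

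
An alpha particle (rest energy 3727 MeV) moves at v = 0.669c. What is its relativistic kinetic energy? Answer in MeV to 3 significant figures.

K ≈ 1290 MeV

γ = 1/√(1 − 0.669²) = 1.3454
K = (γ − 1)m₀c² = (1.3454 − 1) × 3727 MeV = 0.34542 × 3727 MeV = 1290 MeV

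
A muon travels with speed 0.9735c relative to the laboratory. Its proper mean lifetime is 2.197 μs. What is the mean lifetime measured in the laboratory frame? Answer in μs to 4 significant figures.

γ = 1/√(1 − 0.9735²) = 4.37279
Time dilation: Δt = γτ₀ = 4.37279 × 2.197 μs = 9.607 μs

Δt ≈ 9.607 μs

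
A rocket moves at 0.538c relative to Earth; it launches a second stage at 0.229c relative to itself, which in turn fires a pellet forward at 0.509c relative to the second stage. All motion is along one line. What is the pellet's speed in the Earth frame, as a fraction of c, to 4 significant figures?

Compose boost 2: (0.229 + 0.538)/(1 + 0.229×0.538) = 0.7670/1.12320 = 0.682869
Compose boost 3: (0.509 + 0.682869)/(1 + 0.509×0.682869) = 1.19187/1.34758 = 0.8845

u ≈ 0.8845c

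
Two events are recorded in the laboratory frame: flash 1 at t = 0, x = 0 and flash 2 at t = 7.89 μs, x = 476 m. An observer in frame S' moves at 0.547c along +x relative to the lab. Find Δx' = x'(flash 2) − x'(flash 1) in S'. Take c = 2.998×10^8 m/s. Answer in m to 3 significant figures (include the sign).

Δx' ≈ -977 m

γ = 1/√(1 − 0.547²) = 1.1946
Δx' = γ(Δx − vΔt) = 1.1946 × (476 m − 0.547×(2.998×10^8 m/s)×7.89×10^-6 s)
= 1.1946 × (-817.89 m) = -977 m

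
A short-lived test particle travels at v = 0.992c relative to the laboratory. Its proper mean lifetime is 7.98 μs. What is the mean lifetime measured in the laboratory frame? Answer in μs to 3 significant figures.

Δt ≈ 63.2 μs

γ = 1/√(1 − 0.992²) = 7.9216
Time dilation: Δt = γτ₀ = 7.9216 × 7.98 μs = 63.2 μs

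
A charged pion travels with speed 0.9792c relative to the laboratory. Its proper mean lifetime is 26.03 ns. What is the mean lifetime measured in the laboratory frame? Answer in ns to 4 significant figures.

γ = 1/√(1 − 0.9792²) = 4.92860
Time dilation: Δt = γτ₀ = 4.92860 × 26.03 ns = 128.3 ns

Δt ≈ 128.3 ns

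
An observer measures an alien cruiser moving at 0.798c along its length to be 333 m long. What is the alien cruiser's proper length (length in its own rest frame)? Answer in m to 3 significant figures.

γ = 1/√(1 − 0.798²) = 1.6593
L₀ = γL = 1.6593 × 333 = 553 m

L₀ ≈ 553 m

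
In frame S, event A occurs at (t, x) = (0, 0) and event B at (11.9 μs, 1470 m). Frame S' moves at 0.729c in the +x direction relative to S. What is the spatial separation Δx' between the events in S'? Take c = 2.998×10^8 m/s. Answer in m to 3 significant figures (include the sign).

γ = 1/√(1 − 0.729²) = 1.4609
Δx' = γ(Δx − vΔt) = 1.4609 × (1470 m − 0.729×(2.998×10^8 m/s)×11.9×10^-6 s)
= 1.4609 × (-1130.8 m) = -1650 m

Δx' ≈ -1650 m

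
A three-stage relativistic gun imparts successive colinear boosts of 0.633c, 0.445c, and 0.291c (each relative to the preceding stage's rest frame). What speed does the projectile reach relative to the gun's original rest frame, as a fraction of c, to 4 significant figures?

u ≈ 0.9095c

Compose boost 2: (0.445 + 0.633)/(1 + 0.445×0.633) = 1.078/1.28168 = 0.841080
Compose boost 3: (0.291 + 0.841080)/(1 + 0.291×0.841080) = 1.13208/1.24475 = 0.9095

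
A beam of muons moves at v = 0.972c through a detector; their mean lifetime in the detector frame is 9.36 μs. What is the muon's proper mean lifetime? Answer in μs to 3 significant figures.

γ = 1/√(1 − 0.972²) = 4.2557
Proper time: τ₀ = Δt/γ = 9.36/4.2557 = 2.20 μs

τ₀ ≈ 2.20 μs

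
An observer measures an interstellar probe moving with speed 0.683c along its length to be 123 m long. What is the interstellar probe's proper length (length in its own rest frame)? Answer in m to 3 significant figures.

L₀ ≈ 168 m

γ = 1/√(1 − 0.683²) = 1.3691
L₀ = γL = 1.3691 × 123 = 168 m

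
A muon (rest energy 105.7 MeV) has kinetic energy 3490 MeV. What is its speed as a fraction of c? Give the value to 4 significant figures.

γ = 1 + K/(m₀c²) = 1 + 3490/105.7 = 34.0180
β = √(1 − 1/γ²) = 0.9996

β ≈ 0.9996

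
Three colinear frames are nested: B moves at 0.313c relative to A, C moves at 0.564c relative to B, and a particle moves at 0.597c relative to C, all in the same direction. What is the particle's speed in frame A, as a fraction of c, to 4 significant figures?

Compose boost 2: (0.564 + 0.313)/(1 + 0.564×0.313) = 0.8770/1.17653 = 0.745411
Compose boost 3: (0.597 + 0.745411)/(1 + 0.597×0.745411) = 1.34241/1.44501 = 0.9290

u ≈ 0.9290c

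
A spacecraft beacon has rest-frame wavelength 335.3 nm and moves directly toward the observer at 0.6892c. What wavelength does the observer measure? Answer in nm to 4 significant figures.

Relativistic Doppler: λ_obs = λ_src √((1−β)/(1+β))
= 335.3 × √(0.310800/1.68920) = 335.3 × 0.428943 = 143.8 nm

λ_obs ≈ 143.8 nm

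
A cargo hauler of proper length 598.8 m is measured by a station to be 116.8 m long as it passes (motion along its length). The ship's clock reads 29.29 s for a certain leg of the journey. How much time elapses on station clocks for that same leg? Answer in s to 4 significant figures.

Δt ≈ 150.2 s

Length contraction ⇒ γ = L₀/L = 598.8/116.8 = 5.12671
Time dilation: Δt = γτ₀ = 5.12671 × 29.29 s = 150.2 s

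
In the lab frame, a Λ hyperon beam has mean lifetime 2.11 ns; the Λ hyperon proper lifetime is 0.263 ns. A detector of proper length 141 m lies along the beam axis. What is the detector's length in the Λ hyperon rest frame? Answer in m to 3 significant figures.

L ≈ 17.6 m

Time dilation ⇒ γ = Δt/τ₀ = 2.11/0.263 = 8.0228
Length contraction: L = L₀/γ = 141/8.0228 = 17.6 m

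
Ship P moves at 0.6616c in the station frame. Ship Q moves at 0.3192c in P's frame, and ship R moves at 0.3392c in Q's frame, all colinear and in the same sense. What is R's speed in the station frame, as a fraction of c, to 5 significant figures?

u ≈ 0.90139c

Compose boost 2: (0.3192 + 0.6616)/(1 + 0.3192×0.6616) = 0.98080/1.211183 = 0.8097870
Compose boost 3: (0.3392 + 0.8097870)/(1 + 0.3392×0.8097870) = 1.148987/1.274680 = 0.90139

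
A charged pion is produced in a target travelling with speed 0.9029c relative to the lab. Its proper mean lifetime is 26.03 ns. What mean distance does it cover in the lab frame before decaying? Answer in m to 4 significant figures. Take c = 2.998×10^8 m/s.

γ = 1/√(1 − 0.9029²) = 2.32639
Dilated lifetime: Δt = γτ₀ = 2.32639 × 26.03 ns = 60.5559 ns
d = vΔt = 0.9029c × 60.5559 ns = 2.70689×10^8 m/s × 6.05559×10^-8 s = 16.39 m

d ≈ 16.39 m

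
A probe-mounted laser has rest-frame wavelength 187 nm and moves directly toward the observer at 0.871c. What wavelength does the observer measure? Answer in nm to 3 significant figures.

Relativistic Doppler: λ_obs = λ_src √((1−β)/(1+β))
= 187 × √(0.12900/1.8710) = 187 × 0.26258 = 49.1 nm

λ_obs ≈ 49.1 nm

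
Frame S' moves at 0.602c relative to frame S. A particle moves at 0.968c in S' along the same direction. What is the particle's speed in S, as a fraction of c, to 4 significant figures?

u ≈ 0.9920c

Relativistic velocity addition: u = (u' + v)/(1 + u'v/c²)
= (0.968 + 0.602)/(1 + 0.968×0.602) = 1.570/1.58274 = 0.9920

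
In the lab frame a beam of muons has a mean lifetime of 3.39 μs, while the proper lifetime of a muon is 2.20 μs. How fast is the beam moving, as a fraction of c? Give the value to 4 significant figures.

β ≈ 0.7608

γ = Δt/τ₀ = 3.39/2.20 = 1.54091
β = √(1 − 1/γ²) = √(1 − 1/1.54091²) = 0.7608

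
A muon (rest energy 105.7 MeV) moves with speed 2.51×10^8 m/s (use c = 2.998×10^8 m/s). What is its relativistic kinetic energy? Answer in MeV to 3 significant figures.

K ≈ 87.6 MeV

β = v/c = 2.51×10^8 / 2.998×10^8 = 0.83722
γ = 1/√(1 − 0.83722²) = 1.8286
K = (γ − 1)m₀c² = (1.8286 − 1) × 105.7 MeV = 0.82863 × 105.7 MeV = 87.6 MeV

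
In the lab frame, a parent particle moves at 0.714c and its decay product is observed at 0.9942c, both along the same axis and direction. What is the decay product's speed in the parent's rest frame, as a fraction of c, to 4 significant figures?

u' ≈ 0.9657c

Inverse velocity addition: u' = (u − v)/(1 − uv/c²)
= (0.9942 − 0.714)/(1 − 0.9942×0.714) = 0.2802/0.290141 = 0.9657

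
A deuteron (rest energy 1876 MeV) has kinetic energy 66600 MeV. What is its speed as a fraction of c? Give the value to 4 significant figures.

γ = 1 + K/(m₀c²) = 1 + 66600/1876 = 36.5011
β = √(1 − 1/γ²) = 0.9996

β ≈ 0.9996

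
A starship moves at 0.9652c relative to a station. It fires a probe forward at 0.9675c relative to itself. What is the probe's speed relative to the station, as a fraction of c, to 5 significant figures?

Relativistic velocity addition: u = (u' + v)/(1 + u'v/c²)
= (0.9675 + 0.9652)/(1 + 0.9675×0.9652) = 1.9327/1.933831 = 0.99942

u ≈ 0.99942c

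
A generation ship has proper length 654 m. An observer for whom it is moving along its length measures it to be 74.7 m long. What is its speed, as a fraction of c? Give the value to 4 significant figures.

β ≈ 0.9935

γ = L₀/L = 654/74.7 = 8.75502
β = √(1 − 1/γ²) = 0.9935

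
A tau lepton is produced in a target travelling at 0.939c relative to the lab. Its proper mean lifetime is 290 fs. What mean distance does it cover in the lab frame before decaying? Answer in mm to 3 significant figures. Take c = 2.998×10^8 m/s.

γ = 1/√(1 − 0.939²) = 2.9077
Dilated lifetime: Δt = γτ₀ = 2.9077 × 290 fs = 843.23 fs
d = vΔt = 0.939c × 843.23 fs = 2.8151×10^8 m/s × 8.4323×10^-13 s = 0.237 mm

d ≈ 0.237 mm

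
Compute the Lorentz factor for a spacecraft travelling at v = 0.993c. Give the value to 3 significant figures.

γ = 1/√(1 − β²) = 1/√(1 − 0.993²) = 1/√(0.013951) = 8.47

γ ≈ 8.47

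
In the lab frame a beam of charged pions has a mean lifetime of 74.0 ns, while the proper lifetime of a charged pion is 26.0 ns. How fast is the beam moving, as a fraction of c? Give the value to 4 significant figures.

β ≈ 0.9362

γ = Δt/τ₀ = 74.0/26.0 = 2.84615
β = √(1 − 1/γ²) = √(1 − 1/2.84615²) = 0.9362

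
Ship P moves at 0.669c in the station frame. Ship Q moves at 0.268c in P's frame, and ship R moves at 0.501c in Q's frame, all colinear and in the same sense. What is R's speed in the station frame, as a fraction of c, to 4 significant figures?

Compose boost 2: (0.268 + 0.669)/(1 + 0.268×0.669) = 0.9370/1.17929 = 0.794545
Compose boost 3: (0.501 + 0.794545)/(1 + 0.501×0.794545) = 1.29554/1.39807 = 0.9267

u ≈ 0.9267c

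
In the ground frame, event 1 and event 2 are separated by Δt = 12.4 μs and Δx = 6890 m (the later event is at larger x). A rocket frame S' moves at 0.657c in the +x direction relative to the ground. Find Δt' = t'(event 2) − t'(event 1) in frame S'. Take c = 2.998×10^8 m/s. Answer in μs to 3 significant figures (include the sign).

Δt' ≈ -3.58 μs

γ = 1/√(1 − 0.657²) = 1.3265
Δt' = γ(Δt − vΔx/c²) = 1.3265 × (12.4 μs − 0.657×6890 m / (2.998×10^8 m/s))
= 1.3265 × (-2.6992 μs) = -3.58 μs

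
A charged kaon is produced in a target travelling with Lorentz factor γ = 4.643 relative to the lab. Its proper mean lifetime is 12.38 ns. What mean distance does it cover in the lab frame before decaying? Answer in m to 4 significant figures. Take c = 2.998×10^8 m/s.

β = √(1 − 1/γ²) = √(1 − 1/4.643²) = 0.976531
Dilated lifetime: Δt = γτ₀ = 4.643 × 12.38 ns = 57.4803 ns
d = vΔt = 0.976531c × 57.4803 ns = 2.92764×10^8 m/s × 5.74803×10^-8 s = 16.83 m

d ≈ 16.83 m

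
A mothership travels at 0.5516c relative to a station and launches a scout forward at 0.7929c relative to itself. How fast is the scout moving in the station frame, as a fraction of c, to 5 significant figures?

u ≈ 0.93539c

Compose boost 2: (0.7929 + 0.5516)/(1 + 0.7929×0.5516) = 1.3445/1.437364 = 0.93539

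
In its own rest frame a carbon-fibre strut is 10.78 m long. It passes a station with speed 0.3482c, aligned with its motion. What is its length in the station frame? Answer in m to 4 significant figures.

L ≈ 10.11 m

γ = 1/√(1 − 0.3482²) = 1.06676
Length contraction: L = L₀/γ = 10.78/1.06676 = 10.11 m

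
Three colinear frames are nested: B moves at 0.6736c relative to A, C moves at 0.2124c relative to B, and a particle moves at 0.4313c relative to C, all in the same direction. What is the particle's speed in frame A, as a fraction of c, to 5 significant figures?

u ≈ 0.90415c

Compose boost 2: (0.2124 + 0.6736)/(1 + 0.2124×0.6736) = 0.88600/1.143073 = 0.7751038
Compose boost 3: (0.4313 + 0.7751038)/(1 + 0.4313×0.7751038) = 1.206404/1.334302 = 0.90415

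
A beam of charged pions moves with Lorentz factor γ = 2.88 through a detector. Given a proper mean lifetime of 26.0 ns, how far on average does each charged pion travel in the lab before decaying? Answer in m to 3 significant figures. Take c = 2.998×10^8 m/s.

β = √(1 − 1/γ²) = √(1 − 1/2.88²) = 0.93778
Dilated lifetime: Δt = γτ₀ = 2.88 × 26.0 ns = 74.880 ns
d = vΔt = 0.93778c × 74.880 ns = 2.8115×10^8 m/s × 7.4880×10^-8 s = 21.1 m

d ≈ 21.1 m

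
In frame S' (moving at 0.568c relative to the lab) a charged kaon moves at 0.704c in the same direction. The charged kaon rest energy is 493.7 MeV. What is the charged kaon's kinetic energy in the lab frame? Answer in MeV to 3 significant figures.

K ≈ 689 MeV

u_lab = (0.704 + 0.568)/(1 + 0.704×0.568) = 0.908655
γ = 1/√(1 − 0.908655²) = 2.3949
K = (γ − 1)m₀c² = (2.3949 − 1) × 493.7 = 1.3949 × 493.7 = 689 MeV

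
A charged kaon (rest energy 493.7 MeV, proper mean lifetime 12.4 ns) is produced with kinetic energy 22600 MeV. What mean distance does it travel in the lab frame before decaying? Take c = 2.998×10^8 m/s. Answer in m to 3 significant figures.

γ = 1 + K/(m₀c²) = 1 + 22600/493.7 = 46.777
β = √(1 − 1/γ²) = 0.99977
Dilated lifetime: γτ₀ = 46.777 × 12.4 ns = 580.03 ns
d = βc·γτ₀ = 0.99977 × (2.998×10^8 m/s) × 5.8003×10^-7 s = 174 m

d ≈ 174 m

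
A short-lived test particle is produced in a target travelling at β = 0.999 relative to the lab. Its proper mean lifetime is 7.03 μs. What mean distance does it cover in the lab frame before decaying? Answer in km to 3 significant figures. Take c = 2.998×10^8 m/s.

γ = 1/√(1 − 0.999²) = 22.366
Dilated lifetime: Δt = γτ₀ = 22.366 × 7.03 μs = 157.23 μs
d = vΔt = 0.999c × 157.23 μs = 2.9950×10^8 m/s × 0.00015723 s = 47.1 km

d ≈ 47.1 km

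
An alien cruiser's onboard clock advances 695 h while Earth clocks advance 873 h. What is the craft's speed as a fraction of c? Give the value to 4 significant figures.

β ≈ 0.6052

γ = Δt/τ₀ = 873/695 = 1.25612
β = √(1 − 1/γ²) = √(1 − 1/1.25612²) = 0.6052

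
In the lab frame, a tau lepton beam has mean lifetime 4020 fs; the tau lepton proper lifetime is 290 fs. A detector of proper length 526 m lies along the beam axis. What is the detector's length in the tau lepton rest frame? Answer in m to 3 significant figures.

L ≈ 37.9 m

Time dilation ⇒ γ = Δt/τ₀ = 4020/290 = 13.862
Length contraction: L = L₀/γ = 526/13.862 = 37.9 m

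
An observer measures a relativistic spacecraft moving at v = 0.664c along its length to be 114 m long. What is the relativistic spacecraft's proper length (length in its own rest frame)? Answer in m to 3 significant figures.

γ = 1/√(1 − 0.664²) = 1.3374
L₀ = γL = 1.3374 × 114 = 152 m

L₀ ≈ 152 m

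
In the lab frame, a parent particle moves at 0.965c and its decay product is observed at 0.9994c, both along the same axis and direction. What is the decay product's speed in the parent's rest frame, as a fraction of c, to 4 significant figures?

Inverse velocity addition: u' = (u − v)/(1 − uv/c²)
= (0.9994 − 0.965)/(1 − 0.9994×0.965) = 0.03440/0.0355790 = 0.9669

u' ≈ 0.9669c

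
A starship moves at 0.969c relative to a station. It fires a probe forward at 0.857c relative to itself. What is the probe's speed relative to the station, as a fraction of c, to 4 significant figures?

u ≈ 0.9976c

Relativistic velocity addition: u = (u' + v)/(1 + u'v/c²)
= (0.857 + 0.969)/(1 + 0.857×0.969) = 1.826/1.83043 = 0.9976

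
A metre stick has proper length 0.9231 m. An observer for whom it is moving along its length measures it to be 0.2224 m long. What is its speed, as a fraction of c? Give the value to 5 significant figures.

γ = L₀/L = 0.9231/0.2224 = 4.150629
β = √(1 − 1/γ²) = 0.97054

β ≈ 0.97054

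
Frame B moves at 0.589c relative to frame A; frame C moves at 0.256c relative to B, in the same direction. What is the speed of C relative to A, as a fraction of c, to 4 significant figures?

u ≈ 0.7343c

Compose boost 2: (0.256 + 0.589)/(1 + 0.256×0.589) = 0.8450/1.15078 = 0.7343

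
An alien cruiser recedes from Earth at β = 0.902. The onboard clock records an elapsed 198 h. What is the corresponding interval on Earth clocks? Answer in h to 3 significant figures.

γ = 1/√(1 − 0.902²) = 2.3162
Time dilation: Δt = γτ₀ = 2.3162 × 198 h = 459 h

Δt ≈ 459 h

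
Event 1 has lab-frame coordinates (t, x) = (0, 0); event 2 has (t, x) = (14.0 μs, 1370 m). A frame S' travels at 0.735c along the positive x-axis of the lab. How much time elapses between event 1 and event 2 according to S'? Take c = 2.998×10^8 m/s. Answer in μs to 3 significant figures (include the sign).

Δt' ≈ 15.7 μs

γ = 1/√(1 − 0.735²) = 1.4748
Δt' = γ(Δt − vΔx/c²) = 1.4748 × (14.0 μs − 0.735×1370 m / (2.998×10^8 m/s))
= 1.4748 × (10.641 μs) = 15.7 μs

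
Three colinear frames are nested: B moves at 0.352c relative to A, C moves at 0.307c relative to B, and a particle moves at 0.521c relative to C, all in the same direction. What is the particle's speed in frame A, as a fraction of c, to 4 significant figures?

Compose boost 2: (0.307 + 0.352)/(1 + 0.307×0.352) = 0.6590/1.10806 = 0.594731
Compose boost 3: (0.521 + 0.594731)/(1 + 0.521×0.594731) = 1.11573/1.30985 = 0.8518

u ≈ 0.8518c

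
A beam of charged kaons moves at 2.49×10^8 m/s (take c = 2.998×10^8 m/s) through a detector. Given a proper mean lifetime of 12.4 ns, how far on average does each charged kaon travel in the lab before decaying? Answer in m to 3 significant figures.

β = v/c = 2.49×10^8 / 2.998×10^8 = 0.83055
γ = 1/√(1 − 0.83055²) = 1.7955
Dilated lifetime: Δt = γτ₀ = 1.7955 × 12.4 ns = 22.265 ns
d = vΔt = 0.83055c × 22.265 ns = 2.4900×10^8 m/s × 2.2265×10^-8 s = 5.54 m

d ≈ 5.54 m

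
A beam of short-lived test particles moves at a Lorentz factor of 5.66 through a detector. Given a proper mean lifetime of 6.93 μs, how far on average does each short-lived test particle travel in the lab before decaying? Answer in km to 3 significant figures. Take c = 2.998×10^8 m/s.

β = √(1 − 1/γ²) = √(1 − 1/5.66²) = 0.98427
Dilated lifetime: Δt = γτ₀ = 5.66 × 6.93 μs = 39.224 μs
d = vΔt = 0.98427c × 39.224 μs = 2.9508×10^8 m/s × 3.9224×10^-5 s = 11.6 km

d ≈ 11.6 km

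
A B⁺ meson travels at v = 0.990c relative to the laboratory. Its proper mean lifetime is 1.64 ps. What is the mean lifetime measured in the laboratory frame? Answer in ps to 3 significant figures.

γ = 1/√(1 − 0.990²) = 7.0888
Time dilation: Δt = γτ₀ = 7.0888 × 1.64 ps = 11.6 ps

Δt ≈ 11.6 ps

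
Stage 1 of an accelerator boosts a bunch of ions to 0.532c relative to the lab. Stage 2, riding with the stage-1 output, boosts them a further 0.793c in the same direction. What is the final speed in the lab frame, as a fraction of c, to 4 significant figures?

Compose boost 2: (0.793 + 0.532)/(1 + 0.793×0.532) = 1.325/1.42188 = 0.9319

u ≈ 0.9319c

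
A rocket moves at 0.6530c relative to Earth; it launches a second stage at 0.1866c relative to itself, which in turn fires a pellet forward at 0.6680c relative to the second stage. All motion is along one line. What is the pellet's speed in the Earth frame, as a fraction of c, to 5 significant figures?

u ≈ 0.94431c

Compose boost 2: (0.1866 + 0.6530)/(1 + 0.1866×0.6530) = 0.83960/1.121850 = 0.7484068
Compose boost 3: (0.6680 + 0.7484068)/(1 + 0.6680×0.7484068) = 1.416407/1.499936 = 0.94431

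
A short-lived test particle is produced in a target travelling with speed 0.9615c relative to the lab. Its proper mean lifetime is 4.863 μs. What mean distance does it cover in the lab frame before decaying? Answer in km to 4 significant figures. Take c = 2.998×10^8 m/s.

d ≈ 5.101 km

γ = 1/√(1 − 0.9615²) = 3.63894
Dilated lifetime: Δt = γτ₀ = 3.63894 × 4.863 μs = 17.6962 μs
d = vΔt = 0.9615c × 17.6962 μs = 2.88258×10^8 m/s × 1.76962×10^-5 s = 5.101 km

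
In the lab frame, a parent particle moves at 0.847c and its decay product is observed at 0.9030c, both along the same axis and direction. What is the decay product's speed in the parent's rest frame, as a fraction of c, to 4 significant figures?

u' ≈ 0.2381c

Inverse velocity addition: u' = (u − v)/(1 − uv/c²)
= (0.9030 − 0.847)/(1 − 0.9030×0.847) = 0.05600/0.235159 = 0.2381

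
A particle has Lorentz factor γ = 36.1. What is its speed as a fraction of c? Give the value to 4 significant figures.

β ≈ 0.9996

β = √(1 − 1/γ²) = √(1 − 1/36.1²) = √(0.999233) = 0.9996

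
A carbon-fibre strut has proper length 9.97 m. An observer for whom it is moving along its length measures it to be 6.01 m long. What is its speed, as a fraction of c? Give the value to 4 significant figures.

β ≈ 0.7979

γ = L₀/L = 9.97/6.01 = 1.65890
β = √(1 − 1/γ²) = 0.7979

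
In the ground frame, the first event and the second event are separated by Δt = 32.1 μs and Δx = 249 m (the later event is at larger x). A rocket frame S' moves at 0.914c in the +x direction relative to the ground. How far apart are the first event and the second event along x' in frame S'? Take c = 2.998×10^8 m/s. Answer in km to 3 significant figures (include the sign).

Δx' ≈ -21.1 km

γ = 1/√(1 − 0.914²) = 2.4648
Δx' = γ(Δx − vΔt) = 2.4648 × (249 m − 0.914×(2.998×10^8 m/s)×32.1×10^-6 s)
= 2.4648 × (-8547.0 m) = -21.1 km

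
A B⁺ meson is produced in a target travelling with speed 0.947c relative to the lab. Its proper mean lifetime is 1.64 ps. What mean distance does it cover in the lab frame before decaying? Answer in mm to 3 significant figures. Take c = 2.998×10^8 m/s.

γ = 1/√(1 − 0.947²) = 3.1130
Dilated lifetime: Δt = γτ₀ = 3.1130 × 1.64 ps = 5.1053 ps
d = vΔt = 0.947c × 5.1053 ps = 2.8391×10^8 m/s × 5.1053×10^-12 s = 1.45 mm

d ≈ 1.45 mm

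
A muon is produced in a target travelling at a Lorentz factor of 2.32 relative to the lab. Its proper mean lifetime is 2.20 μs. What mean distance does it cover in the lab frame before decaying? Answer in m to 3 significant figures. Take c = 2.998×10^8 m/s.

β = √(1 − 1/γ²) = √(1 − 1/2.32²) = 0.90234
Dilated lifetime: Δt = γτ₀ = 2.32 × 2.20 μs = 5.1040 μs
d = vΔt = 0.90234c × 5.1040 μs = 2.7052×10^8 m/s × 5.1040×10^-6 s = 1380 m

d ≈ 1380 m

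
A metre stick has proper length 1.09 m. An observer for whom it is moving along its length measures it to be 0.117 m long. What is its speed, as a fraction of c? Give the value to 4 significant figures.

γ = L₀/L = 1.09/0.117 = 9.31624
β = √(1 − 1/γ²) = 0.9942

β ≈ 0.9942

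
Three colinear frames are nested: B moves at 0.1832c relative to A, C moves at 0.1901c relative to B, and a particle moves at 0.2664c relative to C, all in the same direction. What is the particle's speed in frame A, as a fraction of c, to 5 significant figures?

Compose boost 2: (0.1901 + 0.1832)/(1 + 0.1901×0.1832) = 0.37330/1.034826 = 0.3607369
Compose boost 3: (0.2664 + 0.3607369)/(1 + 0.2664×0.3607369) = 0.6271369/1.096100 = 0.57215

u ≈ 0.57215c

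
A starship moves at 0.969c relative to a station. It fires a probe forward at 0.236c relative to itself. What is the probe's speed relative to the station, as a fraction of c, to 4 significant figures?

u ≈ 0.9807c

Relativistic velocity addition: u = (u' + v)/(1 + u'v/c²)
= (0.236 + 0.969)/(1 + 0.236×0.969) = 1.205/1.22868 = 0.9807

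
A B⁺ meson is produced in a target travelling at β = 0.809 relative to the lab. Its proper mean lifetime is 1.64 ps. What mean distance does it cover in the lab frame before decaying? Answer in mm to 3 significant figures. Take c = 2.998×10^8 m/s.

γ = 1/√(1 − 0.809²) = 1.7012
Dilated lifetime: Δt = γτ₀ = 1.7012 × 1.64 ps = 2.7900 ps
d = vΔt = 0.809c × 2.7900 ps = 2.4254×10^8 m/s × 2.7900×10^-12 s = 0.677 mm

d ≈ 0.677 mm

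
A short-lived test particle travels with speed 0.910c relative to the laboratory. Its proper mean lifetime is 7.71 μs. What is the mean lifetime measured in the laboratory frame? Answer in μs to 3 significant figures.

Δt ≈ 18.6 μs

γ = 1/√(1 − 0.910²) = 2.4119
Time dilation: Δt = γτ₀ = 2.4119 × 7.71 μs = 18.6 μs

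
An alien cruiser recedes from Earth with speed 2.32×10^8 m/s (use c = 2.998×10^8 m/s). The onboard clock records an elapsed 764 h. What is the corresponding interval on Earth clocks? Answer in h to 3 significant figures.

β = v/c = 2.32×10^8 / 2.998×10^8 = 0.77385
γ = 1/√(1 − 0.77385²) = 1.5789
Time dilation: Δt = γτ₀ = 1.5789 × 764 h = 1210 h

Δt ≈ 1210 h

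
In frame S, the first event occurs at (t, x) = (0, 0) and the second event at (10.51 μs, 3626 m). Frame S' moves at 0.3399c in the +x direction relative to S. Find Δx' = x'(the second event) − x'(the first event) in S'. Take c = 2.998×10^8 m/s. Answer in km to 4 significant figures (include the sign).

Δx' ≈ 2.717 km

γ = 1/√(1 − 0.3399²) = 1.06331
Δx' = γ(Δx − vΔt) = 1.06331 × (3626 m − 0.3399×(2.998×10^8 m/s)×10.51×10^-6 s)
= 1.06331 × (2555.01 m) = 2.717 km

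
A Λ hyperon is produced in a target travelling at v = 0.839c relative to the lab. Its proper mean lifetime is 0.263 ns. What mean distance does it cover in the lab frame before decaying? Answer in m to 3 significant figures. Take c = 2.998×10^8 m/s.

γ = 1/√(1 − 0.839²) = 1.8378
Dilated lifetime: Δt = γτ₀ = 1.8378 × 0.263 ns = 0.48334 ns
d = vΔt = 0.839c × 0.48334 ns = 2.5153×10^8 m/s × 4.8334×10^-10 s = 0.122 m

d ≈ 0.122 m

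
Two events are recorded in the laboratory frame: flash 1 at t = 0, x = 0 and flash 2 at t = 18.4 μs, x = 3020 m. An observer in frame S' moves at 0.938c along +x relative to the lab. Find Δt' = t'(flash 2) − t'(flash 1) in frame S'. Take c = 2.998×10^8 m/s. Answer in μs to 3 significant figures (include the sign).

Δt' ≈ 25.8 μs

γ = 1/√(1 − 0.938²) = 2.8849
Δt' = γ(Δt − vΔx/c²) = 2.8849 × (18.4 μs − 0.938×3020 m / (2.998×10^8 m/s))
= 2.8849 × (8.9512 μs) = 25.8 μs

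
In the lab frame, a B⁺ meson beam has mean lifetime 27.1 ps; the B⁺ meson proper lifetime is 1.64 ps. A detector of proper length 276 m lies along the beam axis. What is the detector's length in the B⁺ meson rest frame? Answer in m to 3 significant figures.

Time dilation ⇒ γ = Δt/τ₀ = 27.1/1.64 = 16.524
Length contraction: L = L₀/γ = 276/16.524 = 16.7 m

L ≈ 16.7 m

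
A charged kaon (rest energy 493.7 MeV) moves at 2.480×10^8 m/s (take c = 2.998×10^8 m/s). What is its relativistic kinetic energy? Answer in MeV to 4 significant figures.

β = v/c = 2.480×10^8 / 2.998×10^8 = 0.827218
γ = 1/√(1 − 0.827218²) = 1.77974
K = (γ − 1)m₀c² = (1.77974 − 1) × 493.7 MeV = 0.779737 × 493.7 MeV = 385.0 MeV

K ≈ 385.0 MeV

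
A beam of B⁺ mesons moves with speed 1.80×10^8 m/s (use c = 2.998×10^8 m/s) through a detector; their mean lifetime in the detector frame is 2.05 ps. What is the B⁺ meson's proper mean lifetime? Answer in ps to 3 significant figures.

β = v/c = 1.80×10^8 / 2.998×10^8 = 0.60040
γ = 1/√(1 − 0.60040²) = 1.2505
Proper time: τ₀ = Δt/γ = 2.05/1.2505 = 1.64 ps

τ₀ ≈ 1.64 ps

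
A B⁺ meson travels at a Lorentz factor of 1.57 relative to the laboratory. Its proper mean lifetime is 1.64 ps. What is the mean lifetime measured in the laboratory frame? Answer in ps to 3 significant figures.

γ = 1.57 (given)
Time dilation: Δt = γτ₀ = 1.57 × 1.64 ps = 2.57 ps

Δt ≈ 2.57 ps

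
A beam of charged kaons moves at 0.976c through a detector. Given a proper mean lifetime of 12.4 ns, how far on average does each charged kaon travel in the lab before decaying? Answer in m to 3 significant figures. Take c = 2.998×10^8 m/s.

γ = 1/√(1 − 0.976²) = 4.5920
Dilated lifetime: Δt = γτ₀ = 4.5920 × 12.4 ns = 56.941 ns
d = vΔt = 0.976c × 56.941 ns = 2.9260×10^8 m/s × 5.6941×10^-8 s = 16.7 m

d ≈ 16.7 m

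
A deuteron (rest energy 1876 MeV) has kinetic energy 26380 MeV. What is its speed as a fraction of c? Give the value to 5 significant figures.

β ≈ 0.99779

γ = 1 + K/(m₀c²) = 1 + 26380/1876 = 15.06183
β = √(1 − 1/γ²) = 0.99779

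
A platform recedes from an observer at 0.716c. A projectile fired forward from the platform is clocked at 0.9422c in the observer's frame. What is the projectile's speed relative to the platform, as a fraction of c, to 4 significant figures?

Inverse velocity addition: u' = (u − v)/(1 − uv/c²)
= (0.9422 − 0.716)/(1 − 0.9422×0.716) = 0.2262/0.325385 = 0.6952

u' ≈ 0.6952c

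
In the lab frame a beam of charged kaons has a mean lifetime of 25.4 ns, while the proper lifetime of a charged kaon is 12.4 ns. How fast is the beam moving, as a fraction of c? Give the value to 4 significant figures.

β ≈ 0.8727

γ = Δt/τ₀ = 25.4/12.4 = 2.04839
β = √(1 − 1/γ²) = √(1 − 1/2.04839²) = 0.8727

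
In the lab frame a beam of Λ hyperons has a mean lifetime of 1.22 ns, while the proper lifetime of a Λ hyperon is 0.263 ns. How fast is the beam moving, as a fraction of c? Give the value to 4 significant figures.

γ = Δt/τ₀ = 1.22/0.263 = 4.63878
β = √(1 − 1/γ²) = √(1 − 1/4.63878²) = 0.9765

β ≈ 0.9765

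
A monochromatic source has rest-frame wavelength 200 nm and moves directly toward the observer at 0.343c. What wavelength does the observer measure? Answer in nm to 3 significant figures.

Relativistic Doppler: λ_obs = λ_src √((1−β)/(1+β))
= 200 × √(0.65700/1.3430) = 200 × 0.69943 = 140 nm

λ_obs ≈ 140 nm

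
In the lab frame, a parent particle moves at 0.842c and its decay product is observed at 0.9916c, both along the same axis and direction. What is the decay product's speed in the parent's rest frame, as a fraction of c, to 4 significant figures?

Inverse velocity addition: u' = (u − v)/(1 − uv/c²)
= (0.9916 − 0.842)/(1 − 0.9916×0.842) = 0.1496/0.165073 = 0.9063

u' ≈ 0.9063c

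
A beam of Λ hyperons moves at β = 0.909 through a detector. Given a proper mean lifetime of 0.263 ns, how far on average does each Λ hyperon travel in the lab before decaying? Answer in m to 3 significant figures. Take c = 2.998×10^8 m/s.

d ≈ 0.172 m

γ = 1/√(1 − 0.909²) = 2.3993
Dilated lifetime: Δt = γτ₀ = 2.3993 × 0.263 ns = 0.63100 ns
d = vΔt = 0.909c × 0.63100 ns = 2.7252×10^8 m/s × 6.3100×10^-10 s = 0.172 m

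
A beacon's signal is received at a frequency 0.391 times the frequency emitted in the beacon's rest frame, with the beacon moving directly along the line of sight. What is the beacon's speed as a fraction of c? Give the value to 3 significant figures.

f_obs/f_src = √((1−β)/(1+β)) = 0.391  ⇒  (1−β)/(1+β) = 0.15288
β = |1 − D²|/(1 + D²) = |1 − 0.15288|/(1 + 0.15288) = 0.735

β ≈ 0.735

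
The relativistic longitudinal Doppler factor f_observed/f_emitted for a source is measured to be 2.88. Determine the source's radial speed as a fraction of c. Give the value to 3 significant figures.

β ≈ 0.785

f_obs/f_src = √((1+β)/(1−β)) = 2.88  ⇒  (1+β)/(1−β) = 8.2944
β = |1 − D²|/(1 + D²) = |1 − 8.2944|/(1 + 8.2944) = 0.785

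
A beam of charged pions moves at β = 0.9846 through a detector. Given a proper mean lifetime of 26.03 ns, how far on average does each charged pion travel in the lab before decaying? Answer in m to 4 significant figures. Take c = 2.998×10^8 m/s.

γ = 1/√(1 − 0.9846²) = 5.72009
Dilated lifetime: Δt = γτ₀ = 5.72009 × 26.03 ns = 148.894 ns
d = vΔt = 0.9846c × 148.894 ns = 2.95183×10^8 m/s × 1.48894×10^-7 s = 43.95 m

d ≈ 43.95 m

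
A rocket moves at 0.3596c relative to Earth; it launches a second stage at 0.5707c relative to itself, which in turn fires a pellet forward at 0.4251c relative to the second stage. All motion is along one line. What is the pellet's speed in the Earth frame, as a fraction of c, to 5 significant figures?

Compose boost 2: (0.5707 + 0.3596)/(1 + 0.5707×0.3596) = 0.93030/1.205224 = 0.7718899
Compose boost 3: (0.4251 + 0.7718899)/(1 + 0.4251×0.7718899) = 1.196990/1.328130 = 0.90126

u ≈ 0.90126c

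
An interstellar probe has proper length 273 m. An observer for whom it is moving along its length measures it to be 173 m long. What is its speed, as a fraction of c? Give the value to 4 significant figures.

γ = L₀/L = 273/173 = 1.57803
β = √(1 − 1/γ²) = 0.7736

β ≈ 0.7736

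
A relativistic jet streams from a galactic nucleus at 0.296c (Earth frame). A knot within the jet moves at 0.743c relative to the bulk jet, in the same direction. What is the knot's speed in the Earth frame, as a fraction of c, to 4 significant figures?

Relativistic velocity addition: u = (u' + v)/(1 + u'v/c²)
= (0.743 + 0.296)/(1 + 0.743×0.296) = 1.039/1.21993 = 0.8517

u ≈ 0.8517c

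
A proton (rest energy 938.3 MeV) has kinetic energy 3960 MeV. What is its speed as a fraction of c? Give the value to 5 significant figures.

γ = 1 + K/(m₀c²) = 1 + 3960/938.3 = 5.220399
β = √(1 − 1/γ²) = 0.98148

β ≈ 0.98148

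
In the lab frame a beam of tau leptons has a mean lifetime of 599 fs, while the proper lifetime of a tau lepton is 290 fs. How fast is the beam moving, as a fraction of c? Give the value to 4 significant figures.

γ = Δt/τ₀ = 599/290 = 2.06552
β = √(1 − 1/γ²) = √(1 − 1/2.06552²) = 0.8750

β ≈ 0.8750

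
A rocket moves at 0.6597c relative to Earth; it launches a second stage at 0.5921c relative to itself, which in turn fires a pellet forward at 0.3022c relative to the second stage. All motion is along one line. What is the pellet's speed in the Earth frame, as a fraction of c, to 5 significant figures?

u ≈ 0.94524c

Compose boost 2: (0.5921 + 0.6597)/(1 + 0.5921×0.6597) = 1.2518/1.390608 = 0.9001816
Compose boost 3: (0.3022 + 0.9001816)/(1 + 0.3022×0.9001816) = 1.202382/1.272035 = 0.94524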